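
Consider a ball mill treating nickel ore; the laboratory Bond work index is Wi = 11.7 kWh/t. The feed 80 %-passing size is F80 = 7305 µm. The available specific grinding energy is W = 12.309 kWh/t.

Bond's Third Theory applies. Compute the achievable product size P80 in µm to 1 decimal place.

P80 = 73.2 µm

W = 10 Wi (P80^-0.5 − F80^-0.5)
1/√P80 = 1/√F80 + W/(10·Wi)
  = 12.3090/(10·11.7) + 1/√7305 = 0.105205 + 0.011700 = 0.116905
P80 = (1/0.116905)² = 8.5539² = 73.17 µm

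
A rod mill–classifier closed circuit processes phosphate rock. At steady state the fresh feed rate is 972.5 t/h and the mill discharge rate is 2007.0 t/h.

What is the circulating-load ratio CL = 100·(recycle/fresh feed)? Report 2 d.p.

CL = 106.38 %

Mill node: discharge = fresh + recycle.
R = M − F = 2007.0 − 972.5 = 1034.5 t/h
CL = 100·R/F = 100·1034.5/972.5 = 106.38 %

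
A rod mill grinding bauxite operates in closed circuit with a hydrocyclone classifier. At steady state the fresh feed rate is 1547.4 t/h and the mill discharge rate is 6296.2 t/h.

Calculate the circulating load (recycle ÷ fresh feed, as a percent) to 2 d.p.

Mill node: discharge = fresh + recycle.
R = M − F = 6296.2 − 1547.4 = 4748.8 t/h
CL = 100·R/F = 100·4748.8/1547.4 = 306.89 %

CL = 306.89 %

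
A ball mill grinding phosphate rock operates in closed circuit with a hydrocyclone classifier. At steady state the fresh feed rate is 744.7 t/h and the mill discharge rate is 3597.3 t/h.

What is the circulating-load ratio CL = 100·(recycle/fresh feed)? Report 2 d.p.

CL = 383.05 %

Mill node: discharge = fresh + recycle.
R = M − F = 3597.3 − 744.7 = 2852.6 t/h
CL = 100·R/F = 100·2852.6/744.7 = 383.05 %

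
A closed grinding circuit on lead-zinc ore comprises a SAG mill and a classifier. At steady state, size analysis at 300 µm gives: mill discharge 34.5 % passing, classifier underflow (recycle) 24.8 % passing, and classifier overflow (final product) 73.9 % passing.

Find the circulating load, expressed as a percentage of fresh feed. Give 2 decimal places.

Mass balance on the −300 µm fraction:
Fd + Rd = Ru + Fo ⇒ R/F = (o−d)/(d−u)
r = (73.9 − 34.5)/(34.5 − 24.8) = 39.4/9.7 = 4.0619
CL = 100·r = 406.19 %

CL = 406.19 %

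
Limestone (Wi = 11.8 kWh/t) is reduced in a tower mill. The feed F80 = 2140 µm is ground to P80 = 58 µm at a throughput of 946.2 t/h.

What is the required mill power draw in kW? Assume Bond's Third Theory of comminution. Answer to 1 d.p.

W = 10·Wi·(P80^(-½) − F80^(-½))
W = 10·11.8·(1/√58 − 1/√2140) = 10·11.8·(0.109690) = 12.9434 kWh/t
Power = W × throughput = 12.9434 kWh/t × 946.2 t/h = 12247.0 kW

P = 12247.0 kW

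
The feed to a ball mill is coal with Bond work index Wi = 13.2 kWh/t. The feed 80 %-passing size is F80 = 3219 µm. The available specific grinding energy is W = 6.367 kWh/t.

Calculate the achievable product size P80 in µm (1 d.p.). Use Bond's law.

W = 10 Wi / √P80 − 10 Wi / √F80
⇒ 1/√P80 = W/(10 Wi) + 1/√F80
  = 6.3670/(10·13.2) + 1/√3219 = 0.048235 + 0.017625 = 0.065860
P80 = (1/0.065860)² = 15.1837² = 230.54 µm

P80 = 230.5 µm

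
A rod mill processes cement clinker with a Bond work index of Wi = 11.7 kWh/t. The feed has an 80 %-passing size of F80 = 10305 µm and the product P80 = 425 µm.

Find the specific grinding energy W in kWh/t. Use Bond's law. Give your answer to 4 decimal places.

W = 10·Wi·(P80^(-½) − F80^(-½))
1/√425 = 0.048507;  1/√10305 = 0.009851
W = 10·11.7·(0.048507 − 0.009851) = 4.5228 kWh/t

W = 4.5228 kWh/t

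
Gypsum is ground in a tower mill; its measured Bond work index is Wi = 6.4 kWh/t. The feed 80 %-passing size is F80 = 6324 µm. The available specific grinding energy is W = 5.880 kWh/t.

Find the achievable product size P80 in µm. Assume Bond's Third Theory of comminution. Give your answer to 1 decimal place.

Bond: W = 10·Wi·(1/√P80 − 1/√F80)
⇒ 1/√P80 = W/(10·Wi) + 1/√F80
  = 5.8800/(10·6.4) + 1/√6324 = 0.091875 + 0.012575 = 0.104450
P80 = (1/0.104450)² = 9.5740² = 91.66 µm

P80 = 91.7 µm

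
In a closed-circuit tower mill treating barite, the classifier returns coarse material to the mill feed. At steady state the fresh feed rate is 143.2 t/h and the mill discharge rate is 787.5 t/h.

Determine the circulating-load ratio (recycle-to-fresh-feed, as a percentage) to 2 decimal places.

CL = 449.93 %

Discharge = new feed + return, hence
R = M − F = 787.5 − 143.2 = 644.3 t/h
CL = 100·R/F = 100·644.3/143.2 = 449.93 %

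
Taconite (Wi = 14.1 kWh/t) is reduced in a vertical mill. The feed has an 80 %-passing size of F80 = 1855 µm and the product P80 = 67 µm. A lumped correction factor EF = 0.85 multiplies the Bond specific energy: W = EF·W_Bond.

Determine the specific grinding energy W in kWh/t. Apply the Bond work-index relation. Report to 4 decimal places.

W = 10 Wi / √P80 − 10 Wi / √F80
1/√67 = 0.122169;  1/√1855 = 0.023218
W = 10·14.1·(0.122169 − 0.023218) = 13.9521 kWh/t
Corrected W = EF·W_Bond = 0.85·13.9521 = 11.8593 kWh/t

W = 11.8593 kWh/t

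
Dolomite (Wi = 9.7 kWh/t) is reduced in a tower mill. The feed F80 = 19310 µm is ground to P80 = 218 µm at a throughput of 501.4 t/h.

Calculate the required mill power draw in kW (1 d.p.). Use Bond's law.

W = 10·Wi·[P80^(−½) − F80^(−½)]
W = 10·9.7·(1/√218 − 1/√19310) = 10·9.7·(0.060532) = 5.8716 kWh/t
P = W·T = 5.8716·501.4 = 2944.0 kW

P = 2944.0 kW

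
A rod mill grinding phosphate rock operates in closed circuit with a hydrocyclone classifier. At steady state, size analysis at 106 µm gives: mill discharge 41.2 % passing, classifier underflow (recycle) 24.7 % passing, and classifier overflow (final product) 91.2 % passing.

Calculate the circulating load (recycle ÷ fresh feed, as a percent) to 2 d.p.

CL = 303.03 %

Mass balance on the −106 µm fraction:
r = (o − d)/(d − u)
r = (91.2 − 41.2)/(41.2 − 24.7) = 50.0/16.5 = 3.0303
CL = 100·r = 303.03 %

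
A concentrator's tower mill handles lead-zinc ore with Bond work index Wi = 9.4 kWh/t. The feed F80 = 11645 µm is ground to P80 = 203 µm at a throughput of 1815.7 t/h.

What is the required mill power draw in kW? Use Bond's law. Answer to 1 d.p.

P = 10397.5 kW

W = 10 Wi (P80^-0.5 − F80^-0.5)
W = 10·9.4·(1/√203 − 1/√11645) = 10·9.4·(0.060919) = 5.7264 kWh/t
P_mill = W·ṁ = 5.7264·1815.7 = 10397.5 kW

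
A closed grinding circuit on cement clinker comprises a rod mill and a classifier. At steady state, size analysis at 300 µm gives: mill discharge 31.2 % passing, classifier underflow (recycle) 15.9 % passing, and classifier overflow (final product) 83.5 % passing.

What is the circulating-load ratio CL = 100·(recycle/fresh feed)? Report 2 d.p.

Mass balance on the −300 µm fraction:
(1+r)d = ru + o → r = (o−d)/(d−u)
r = (83.5 − 31.2)/(31.2 − 15.9) = 52.3/15.3 = 3.4183
CL = 100·r = 341.83 %

CL = 341.83 %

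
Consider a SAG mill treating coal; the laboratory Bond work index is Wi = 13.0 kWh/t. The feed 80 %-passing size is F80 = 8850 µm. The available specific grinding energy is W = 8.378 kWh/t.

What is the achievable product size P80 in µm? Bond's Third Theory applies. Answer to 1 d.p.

P80 = 177.4 µm

W_Bond = 10·Wi·(1/√P₈₀ − 1/√F₈₀)
1/√P80 = 1/√F80 + W/(10·Wi)
  = 8.3780/(10·13.0) + 1/√8850 = 0.064446 + 0.010630 = 0.075076
P80 = (1/0.075076)² = 13.3198² = 177.42 µm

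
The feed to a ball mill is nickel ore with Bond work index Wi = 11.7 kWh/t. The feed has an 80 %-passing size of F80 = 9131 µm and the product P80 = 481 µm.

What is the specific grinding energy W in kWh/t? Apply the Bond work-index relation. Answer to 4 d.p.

W = 4.1103 kWh/t

W_Bond = 10·Wi·(1/√P₈₀ − 1/√F₈₀)
1/√481 = 0.045596;  1/√9131 = 0.010465
W = 10·11.7·(0.045596 − 0.010465) = 4.1103 kWh/t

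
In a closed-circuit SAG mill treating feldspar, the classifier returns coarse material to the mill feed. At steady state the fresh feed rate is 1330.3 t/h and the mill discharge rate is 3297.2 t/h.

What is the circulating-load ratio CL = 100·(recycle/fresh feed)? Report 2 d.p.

CL = 147.85 %

M = F + R at steady state, so:
R = M − F = 3297.2 − 1330.3 = 1966.9 t/h
CL = 100·R/F = 100·1966.9/1330.3 = 147.85 %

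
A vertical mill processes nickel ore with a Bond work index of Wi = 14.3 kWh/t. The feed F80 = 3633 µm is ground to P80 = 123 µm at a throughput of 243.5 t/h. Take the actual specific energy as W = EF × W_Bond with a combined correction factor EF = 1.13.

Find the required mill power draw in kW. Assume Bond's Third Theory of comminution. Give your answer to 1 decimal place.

Bond: W = 10·Wi·(1/√P80 − 1/√F80)
W = 10·14.3·(1/√123 − 1/√3633) = 10·14.3·(0.073576) = 10.5214 kWh/t
Corrected W = EF·W_Bond = 1.13·10.5214 = 11.8892 kWh/t
P = W·T = 11.8892·243.5 = 2895.0 kW

P = 2895.0 kW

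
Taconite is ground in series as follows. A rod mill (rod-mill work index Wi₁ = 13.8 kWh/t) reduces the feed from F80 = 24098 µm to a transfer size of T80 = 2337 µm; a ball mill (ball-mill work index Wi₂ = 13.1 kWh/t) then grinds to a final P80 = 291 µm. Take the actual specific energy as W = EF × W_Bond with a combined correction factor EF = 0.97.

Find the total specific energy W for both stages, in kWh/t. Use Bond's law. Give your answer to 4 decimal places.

W = 10 Wi (1/√P80 − 1/√F80)  [Bond]
Stage 1 (24098→2337 µm, Wi₁=13.8): W₁ = 10·13.8·(0.020686 − 0.006442) = 1.9657 kWh/t
Stage 2 (2337→291 µm, Wi₂=13.1): W₂ = 10·13.1·(0.058621 − 0.020686) = 4.9695 kWh/t
W = W₁ + W₂ = 1.9657 + 4.9695 = 6.9352 kWh/t
Corrected W = EF·W_Bond = 0.97·6.9352 = 6.7271 kWh/t

W = 6.7271 kWh/t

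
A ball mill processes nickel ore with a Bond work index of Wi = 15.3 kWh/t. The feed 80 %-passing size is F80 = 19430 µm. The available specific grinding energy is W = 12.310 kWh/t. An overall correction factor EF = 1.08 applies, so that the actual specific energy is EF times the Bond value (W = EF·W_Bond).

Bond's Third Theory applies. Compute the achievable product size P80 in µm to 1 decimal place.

P80 = 149.9 µm

W = 10 Wi (1/√P80 − 1/√F80)  [Bond]
W_Bond = W / EF = 12.310 / 1.08 = 11.3981 kWh/t
P80^(−½) = W_Bond/(10 Wi) + F80^(−½)
  = 11.3981/(10·15.3) + 1/√19430 = 0.074498 + 0.007174 = 0.081672
P80 = (1/0.081672)² = 12.2441² = 149.92 µm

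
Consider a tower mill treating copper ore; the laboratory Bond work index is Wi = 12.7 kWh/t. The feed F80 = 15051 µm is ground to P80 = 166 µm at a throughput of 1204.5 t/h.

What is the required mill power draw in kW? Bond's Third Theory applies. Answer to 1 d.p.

W_Bond = 10·Wi·(1/√P₈₀ − 1/√F₈₀)
W = 10·12.7·(1/√166 − 1/√15051) = 10·12.7·(0.069464) = 8.8219 kWh/t
P_mill = W·ṁ = 8.8219·1204.5 = 10626.0 kW

P = 10626.0 kW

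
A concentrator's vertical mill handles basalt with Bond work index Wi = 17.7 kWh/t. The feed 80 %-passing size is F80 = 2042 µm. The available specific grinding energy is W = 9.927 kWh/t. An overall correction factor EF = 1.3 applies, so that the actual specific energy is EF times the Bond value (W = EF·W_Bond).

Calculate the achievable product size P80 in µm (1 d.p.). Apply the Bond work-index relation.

Bond:  W = 10 Wi (1/√P − 1/√F)
W_Bond = W / EF = 9.927 / 1.3 = 7.6362 kWh/t
⇒ 1/√P80 = W_Bond/(10·Wi) + 1/√F80
  = 7.6362/(10·17.7) + 1/√2042 = 0.043142 + 0.022130 = 0.065272
P80 = (1/0.065272)² = 15.3206² = 234.72 µm

P80 = 234.7 µm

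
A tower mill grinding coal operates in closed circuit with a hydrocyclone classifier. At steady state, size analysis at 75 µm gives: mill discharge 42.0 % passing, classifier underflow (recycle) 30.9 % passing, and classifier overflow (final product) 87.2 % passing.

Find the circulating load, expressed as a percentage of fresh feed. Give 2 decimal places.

Let r = R/F. Size balance at 75 µm:
r = (o − d)/(d − u)
r = (87.2 − 42.0)/(42.0 − 30.9) = 45.2/11.1 = 4.0721
CL = 100·r = 407.21 %

CL = 407.21 %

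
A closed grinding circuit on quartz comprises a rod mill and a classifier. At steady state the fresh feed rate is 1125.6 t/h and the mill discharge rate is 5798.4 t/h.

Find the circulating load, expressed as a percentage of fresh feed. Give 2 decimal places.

CL = 415.14 %

Steady state: M = F + R.
R = M − F = 5798.4 − 1125.6 = 4672.8 t/h
CL = 100·R/F = 100·4672.8/1125.6 = 415.14 %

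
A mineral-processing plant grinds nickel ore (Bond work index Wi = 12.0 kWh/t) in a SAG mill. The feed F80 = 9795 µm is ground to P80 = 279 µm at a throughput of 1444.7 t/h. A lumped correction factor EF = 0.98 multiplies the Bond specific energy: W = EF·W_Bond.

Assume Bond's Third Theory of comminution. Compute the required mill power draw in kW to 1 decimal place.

P = 8454.8 kW

W = 10·Wi·[P80^(−½) − F80^(−½)]
W = 10·12.0·(1/√279 − 1/√9795) = 10·12.0·(0.049764) = 5.9717 kWh/t
With EF = 0.98: W = 5.9717·0.98 = 5.8523 kWh/t
Power = W × throughput = 5.8523 kWh/t × 1444.7 t/h = 8454.8 kW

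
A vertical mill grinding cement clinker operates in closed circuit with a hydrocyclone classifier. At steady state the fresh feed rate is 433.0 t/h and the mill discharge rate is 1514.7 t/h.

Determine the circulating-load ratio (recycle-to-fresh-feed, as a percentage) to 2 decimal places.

CL = 249.82 %

Steady state: M = F + R.
R = M − F = 1514.7 − 433.0 = 1081.7 t/h
CL = 100·R/F = 100·1081.7/433.0 = 249.82 %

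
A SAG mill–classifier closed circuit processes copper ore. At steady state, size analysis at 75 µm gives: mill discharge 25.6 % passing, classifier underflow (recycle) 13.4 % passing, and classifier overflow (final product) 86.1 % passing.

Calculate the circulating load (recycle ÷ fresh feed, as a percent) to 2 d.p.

Balance %-passing 75 µm (r = R/F):
r = (o − d)/(d − u)
r = (86.1 − 25.6)/(25.6 − 13.4) = 60.5/12.2 = 4.9590
CL = 100·r = 495.90 %

CL = 495.90 %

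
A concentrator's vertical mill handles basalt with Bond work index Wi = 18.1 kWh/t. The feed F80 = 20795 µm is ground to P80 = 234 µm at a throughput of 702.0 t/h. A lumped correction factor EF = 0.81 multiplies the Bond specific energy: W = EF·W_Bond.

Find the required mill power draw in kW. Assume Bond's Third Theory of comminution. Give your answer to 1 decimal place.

W = 10·Wi·[P80^(−½) − F80^(−½)]
W = 10·18.1·(1/√234 − 1/√20795) = 10·18.1·(0.058437) = 10.5772 kWh/t
Corrected W = EF·W_Bond = 0.81·10.5772 = 8.5675 kWh/t
P = W·T = 8.5675·702.0 = 6014.4 kW

P = 6014.4 kW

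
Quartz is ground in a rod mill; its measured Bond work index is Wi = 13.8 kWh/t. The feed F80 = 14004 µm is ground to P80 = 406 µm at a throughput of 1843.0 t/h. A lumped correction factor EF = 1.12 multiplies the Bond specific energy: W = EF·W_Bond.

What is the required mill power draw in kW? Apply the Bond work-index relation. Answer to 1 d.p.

Bond:  W = 10 Wi (1/√P − 1/√F)
W = 10·13.8·(1/√406 − 1/√14004) = 10·13.8·(0.041179) = 5.6827 kWh/t
W_actual = 1.12 × 5.6827 = 6.3646 kWh/t
P = W·T = 6.3646·1843.0 = 11730.0 kW

P = 11730.0 kW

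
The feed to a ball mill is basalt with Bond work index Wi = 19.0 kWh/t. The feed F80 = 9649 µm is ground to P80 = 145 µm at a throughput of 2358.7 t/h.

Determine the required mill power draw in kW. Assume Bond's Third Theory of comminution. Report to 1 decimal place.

P = 32654.8 kW

W = 10 Wi / √P80 − 10 Wi / √F80
W = 10·19.0·(1/√145 − 1/√9649) = 10·19.0·(0.072865) = 13.8444 kWh/t
P = W·T = 13.8444·2358.7 = 32654.8 kW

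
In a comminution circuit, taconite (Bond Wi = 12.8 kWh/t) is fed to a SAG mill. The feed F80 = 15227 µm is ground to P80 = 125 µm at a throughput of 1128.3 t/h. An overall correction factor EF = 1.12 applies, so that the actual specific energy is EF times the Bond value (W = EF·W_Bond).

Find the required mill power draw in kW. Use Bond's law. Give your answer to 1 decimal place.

W = 10 Wi (P80^-0.5 − F80^-0.5)
W = 10·12.8·(1/√125 − 1/√15227) = 10·12.8·(0.081339) = 10.4114 kWh/t
With EF = 1.12: W = 10.4114·1.12 = 11.6607 kWh/t
P = W·T = 11.6607·1128.3 = 13156.8 kW

P = 13156.8 kW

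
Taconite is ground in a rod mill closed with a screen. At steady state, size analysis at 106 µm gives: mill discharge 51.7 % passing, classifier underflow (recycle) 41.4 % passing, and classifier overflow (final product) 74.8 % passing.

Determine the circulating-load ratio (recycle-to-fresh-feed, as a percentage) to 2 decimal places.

Mass balance on the −106 µm fraction:
Fd + Rd = Ru + Fo ⇒ R/F = (o−d)/(d−u)
r = (74.8 − 51.7)/(51.7 − 41.4) = 23.1/10.3 = 2.2427
CL = 100·r = 224.27 %

CL = 224.27 %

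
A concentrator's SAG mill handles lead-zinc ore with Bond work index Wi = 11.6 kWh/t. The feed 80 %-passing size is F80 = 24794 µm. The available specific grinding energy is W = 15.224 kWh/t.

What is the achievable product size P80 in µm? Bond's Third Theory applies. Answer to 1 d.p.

W = 10 Wi (1/√P80 − 1/√F80)  [Bond]
1/√P80 = 1/√F80 + W/(10·Wi)
  = 15.2240/(10·11.6) + 1/√24794 = 0.131241 + 0.006351 = 0.137592
P80 = (1/0.137592)² = 7.2679² = 52.82 µm

P80 = 52.8 µm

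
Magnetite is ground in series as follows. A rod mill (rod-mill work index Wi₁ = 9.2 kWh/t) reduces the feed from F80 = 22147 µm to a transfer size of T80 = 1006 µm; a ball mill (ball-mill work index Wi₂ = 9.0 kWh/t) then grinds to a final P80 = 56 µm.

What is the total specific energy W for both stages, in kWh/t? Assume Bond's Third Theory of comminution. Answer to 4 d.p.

W = 10 Wi / √P80 − 10 Wi / √F80
Stage 1 (22147→1006 µm, Wi₁=9.2): W₁ = 10·9.2·(0.031528 − 0.006720) = 2.2824 kWh/t
Stage 2 (1006→56 µm, Wi₂=9.0): W₂ = 10·9.0·(0.133631 − 0.031528) = 9.1892 kWh/t
W = W₁ + W₂ = 2.2824 + 9.1892 = 11.4716 kWh/t

W = 11.4716 kWh/t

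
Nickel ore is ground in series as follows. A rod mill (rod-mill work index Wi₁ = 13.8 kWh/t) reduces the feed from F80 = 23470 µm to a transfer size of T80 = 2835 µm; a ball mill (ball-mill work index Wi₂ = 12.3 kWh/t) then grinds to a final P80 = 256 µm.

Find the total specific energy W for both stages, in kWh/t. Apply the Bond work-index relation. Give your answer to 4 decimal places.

W = 7.0684 kWh/t

W_Bond = 10·Wi·(1/√P₈₀ − 1/√F₈₀)
Stage 1 (23470→2835 µm, Wi₁=13.8): W₁ = 10·13.8·(0.018781 − 0.006527) = 1.6910 kWh/t
Stage 2 (2835→256 µm, Wi₂=12.3): W₂ = 10·12.3·(0.062500 − 0.018781) = 5.3774 kWh/t
W = W₁ + W₂ = 1.6910 + 5.3774 = 7.0684 kWh/t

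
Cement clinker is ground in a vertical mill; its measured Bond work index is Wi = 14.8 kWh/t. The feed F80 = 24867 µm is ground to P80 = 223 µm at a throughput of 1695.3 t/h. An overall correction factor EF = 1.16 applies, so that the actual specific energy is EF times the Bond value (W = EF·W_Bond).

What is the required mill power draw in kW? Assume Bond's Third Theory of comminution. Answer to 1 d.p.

P = 17644.4 kW

Bond:  W = 10 Wi (1/√P − 1/√F)
W = 10·14.8·(1/√223 − 1/√24867) = 10·14.8·(0.060624) = 8.9723 kWh/t
Corrected W = EF·W_Bond = 1.16·8.9723 = 10.4078 kWh/t
P = W·T = 10.4078·1695.3 = 17644.4 kW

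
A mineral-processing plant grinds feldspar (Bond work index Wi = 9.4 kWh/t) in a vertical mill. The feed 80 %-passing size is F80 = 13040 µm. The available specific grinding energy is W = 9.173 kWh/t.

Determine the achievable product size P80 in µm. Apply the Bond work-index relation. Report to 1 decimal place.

W = 10·Wi·[P80^(−½) − F80^(−½)]
⇒ 1/√P80 = W/(10·Wi) + 1/√F80
  = 9.1730/(10·9.4) + 1/√13040 = 0.097585 + 0.008757 = 0.106342
P80 = (1/0.106342)² = 9.4036² = 88.43 µm

P80 = 88.4 µm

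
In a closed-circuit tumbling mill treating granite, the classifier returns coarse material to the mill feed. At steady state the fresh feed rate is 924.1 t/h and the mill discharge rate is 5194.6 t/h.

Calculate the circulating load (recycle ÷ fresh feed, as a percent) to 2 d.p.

Steady state: M = F + R.
R = M − F = 5194.6 − 924.1 = 4270.5 t/h
CL = 100·R/F = 100·4270.5/924.1 = 462.13 %

CL = 462.13 %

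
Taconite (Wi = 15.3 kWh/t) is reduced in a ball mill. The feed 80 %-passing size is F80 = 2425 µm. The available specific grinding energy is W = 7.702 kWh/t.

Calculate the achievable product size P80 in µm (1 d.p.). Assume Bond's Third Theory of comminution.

P80 = 200.4 µm

W_Bond = 10·Wi·(1/√P₈₀ − 1/√F₈₀)
P80^(−½) = W/(10 Wi) + F80^(−½)
  = 7.7020/(10·15.3) + 1/√2425 = 0.050340 + 0.020307 = 0.070647
P80 = (1/0.070647)² = 14.1549² = 200.36 µm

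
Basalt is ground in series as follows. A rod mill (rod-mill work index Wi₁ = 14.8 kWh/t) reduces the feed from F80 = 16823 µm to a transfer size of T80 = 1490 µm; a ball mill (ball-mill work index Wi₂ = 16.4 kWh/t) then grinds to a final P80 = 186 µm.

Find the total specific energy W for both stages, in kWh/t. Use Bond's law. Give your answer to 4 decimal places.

W = 10.4695 kWh/t

W = 10 Wi / √P80 − 10 Wi / √F80
Stage 1 (16823→1490 µm, Wi₁=14.8): W₁ = 10·14.8·(0.025906 − 0.007710) = 2.6931 kWh/t
Stage 2 (1490→186 µm, Wi₂=16.4): W₂ = 10·16.4·(0.073324 − 0.025906) = 7.7764 kWh/t
W = W₁ + W₂ = 2.6931 + 7.7764 = 10.4695 kWh/t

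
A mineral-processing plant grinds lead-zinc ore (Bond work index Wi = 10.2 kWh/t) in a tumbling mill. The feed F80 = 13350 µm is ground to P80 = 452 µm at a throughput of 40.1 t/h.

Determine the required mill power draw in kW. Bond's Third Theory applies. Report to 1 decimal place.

W = 10·Wi·[P80^(−½) − F80^(−½)]
W = 10·10.2·(1/√452 − 1/√13350) = 10·10.2·(0.038381) = 3.9149 kWh/t
Mill draw = 3.9149 × 40.1 = 157.0 kW

P = 157.0 kW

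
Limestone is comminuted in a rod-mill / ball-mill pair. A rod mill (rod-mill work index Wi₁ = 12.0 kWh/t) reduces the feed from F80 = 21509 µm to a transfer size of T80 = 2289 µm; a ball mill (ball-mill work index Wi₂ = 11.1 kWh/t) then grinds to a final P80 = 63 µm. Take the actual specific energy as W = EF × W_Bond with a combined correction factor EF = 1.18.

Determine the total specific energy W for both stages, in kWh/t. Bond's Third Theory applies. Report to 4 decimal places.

Bond: W = 10·Wi·(1/√P80 − 1/√F80)
Stage 1 (21509→2289 µm, Wi₁=12.0): W₁ = 10·12.0·(0.020901 − 0.006819) = 1.6900 kWh/t
Stage 2 (2289→63 µm, Wi₂=11.1): W₂ = 10·11.1·(0.125988 − 0.020901) = 11.6646 kWh/t
W = W₁ + W₂ = 1.6900 + 11.6646 = 13.3546 kWh/t
Apply correction: 13.3546 × 1.18 = 15.7584 kWh/t

W = 15.7584 kWh/t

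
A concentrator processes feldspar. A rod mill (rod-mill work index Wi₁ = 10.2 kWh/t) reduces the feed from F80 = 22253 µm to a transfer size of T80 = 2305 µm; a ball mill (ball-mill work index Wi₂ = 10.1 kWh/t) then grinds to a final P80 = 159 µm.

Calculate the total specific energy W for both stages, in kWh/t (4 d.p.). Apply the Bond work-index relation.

W = 7.3469 kWh/t

W = 10·Wi·(P80^(-½) − F80^(-½))
Stage 1 (22253→2305 µm, Wi₁=10.2): W₁ = 10·10.2·(0.020829 − 0.006704) = 1.4408 kWh/t
Stage 2 (2305→159 µm, Wi₂=10.1): W₂ = 10·10.1·(0.079305 − 0.020829) = 5.9061 kWh/t
W = W₁ + W₂ = 1.4408 + 5.9061 = 7.3469 kWh/t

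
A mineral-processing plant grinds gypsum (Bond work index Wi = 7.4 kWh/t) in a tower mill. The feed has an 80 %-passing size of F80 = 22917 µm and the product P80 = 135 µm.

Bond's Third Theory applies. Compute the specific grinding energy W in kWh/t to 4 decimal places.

W = 10 Wi (1/√P80 − 1/√F80)  [Bond]
1/√135 = 0.086066;  1/√22917 = 0.006606
W = 10·7.4·(0.086066 − 0.006606) = 5.8801 kWh/t

W = 5.8801 kWh/t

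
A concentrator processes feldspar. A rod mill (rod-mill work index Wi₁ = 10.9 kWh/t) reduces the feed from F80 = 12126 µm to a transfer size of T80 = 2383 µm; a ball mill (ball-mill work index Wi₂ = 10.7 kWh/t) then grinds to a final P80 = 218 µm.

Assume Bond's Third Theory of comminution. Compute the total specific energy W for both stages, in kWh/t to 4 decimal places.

W = 10 Wi (1/√P80 − 1/√F80)  [Bond]
Stage 1 (12126→2383 µm, Wi₁=10.9): W₁ = 10·10.9·(0.020485 − 0.009081) = 1.2430 kWh/t
Stage 2 (2383→218 µm, Wi₂=10.7): W₂ = 10·10.7·(0.067729 − 0.020485) = 5.0550 kWh/t
W = W₁ + W₂ = 1.2430 + 5.0550 = 6.2981 kWh/t

W = 6.2981 kWh/t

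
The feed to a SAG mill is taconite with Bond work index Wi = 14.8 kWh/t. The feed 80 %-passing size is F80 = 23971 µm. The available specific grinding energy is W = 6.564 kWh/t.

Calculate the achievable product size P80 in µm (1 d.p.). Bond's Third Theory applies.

P80 = 387.3 µm

W = 10 Wi (1/√P80 − 1/√F80)  [Bond]
1/√P80 = 1/√F80 + W/(10·Wi)
  = 6.5640/(10·14.8) + 1/√23971 = 0.044351 + 0.006459 = 0.050810
P80 = (1/0.050810)² = 19.6811² = 387.34 µm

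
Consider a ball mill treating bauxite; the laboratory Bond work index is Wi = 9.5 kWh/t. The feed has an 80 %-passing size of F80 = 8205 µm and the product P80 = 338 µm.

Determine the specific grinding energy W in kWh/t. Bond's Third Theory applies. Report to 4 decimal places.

W = 4.1185 kWh/t

W = 10·Wi·[P80^(−½) − F80^(−½)]
1/√338 = 0.054393;  1/√8205 = 0.011040
W = 10·9.5·(0.054393 − 0.011040) = 4.1185 kWh/t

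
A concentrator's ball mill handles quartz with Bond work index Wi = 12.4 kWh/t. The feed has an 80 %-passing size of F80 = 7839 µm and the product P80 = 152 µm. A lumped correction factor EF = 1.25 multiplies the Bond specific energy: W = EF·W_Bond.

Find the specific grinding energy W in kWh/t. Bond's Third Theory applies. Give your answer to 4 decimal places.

W = 10·Wi·(P80^(-½) − F80^(-½))
1/√152 = 0.081111;  1/√7839 = 0.011295
W = 10·12.4·(0.081111 − 0.011295) = 8.6572 kWh/t
Corrected W = EF·W_Bond = 1.25·8.6572 = 10.8215 kWh/t

W = 10.8215 kWh/t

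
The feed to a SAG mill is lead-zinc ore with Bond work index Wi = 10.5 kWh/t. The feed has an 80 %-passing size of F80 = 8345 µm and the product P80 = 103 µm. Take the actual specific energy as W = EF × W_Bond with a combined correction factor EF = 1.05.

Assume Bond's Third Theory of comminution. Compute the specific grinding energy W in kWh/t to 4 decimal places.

W_Bond = 10·Wi·(1/√P₈₀ − 1/√F₈₀)
1/√103 = 0.098533;  1/√8345 = 0.010947
W = 10·10.5·(0.098533 − 0.010947) = 9.1965 kWh/t
Corrected W = EF·W_Bond = 1.05·9.1965 = 9.6564 kWh/t

W = 9.6564 kWh/t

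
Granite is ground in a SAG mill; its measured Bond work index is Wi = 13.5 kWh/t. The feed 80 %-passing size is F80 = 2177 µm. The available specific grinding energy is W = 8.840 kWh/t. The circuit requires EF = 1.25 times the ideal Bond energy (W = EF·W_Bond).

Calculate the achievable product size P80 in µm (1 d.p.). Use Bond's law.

Bond:  W = 10 Wi (1/√P − 1/√F)
W_Bond = W / EF = 8.840 / 1.25 = 7.0720 kWh/t
P80^-0.5 = F80^-0.5 + W_Bond/(10 Wi)
  = 7.0720/(10·13.5) + 1/√2177 = 0.052385 + 0.021432 = 0.073818
P80 = (1/0.073818)² = 13.5469² = 183.52 µm

P80 = 183.5 µm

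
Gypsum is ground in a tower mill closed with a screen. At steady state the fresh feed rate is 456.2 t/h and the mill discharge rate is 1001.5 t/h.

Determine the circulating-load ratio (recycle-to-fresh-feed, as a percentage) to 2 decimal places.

Steady state: M = F + R.
R = M − F = 1001.5 − 456.2 = 545.3 t/h
CL = 100·R/F = 100·545.3/456.2 = 119.53 %

CL = 119.53 %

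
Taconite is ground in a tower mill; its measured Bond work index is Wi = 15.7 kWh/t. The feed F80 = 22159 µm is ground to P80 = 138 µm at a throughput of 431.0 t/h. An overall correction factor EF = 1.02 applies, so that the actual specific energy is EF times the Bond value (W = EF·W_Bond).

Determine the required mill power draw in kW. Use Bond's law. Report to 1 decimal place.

P = 5411.7 kW

W = 10 Wi (P80^-0.5 − F80^-0.5)
W = 10·15.7·(1/√138 − 1/√22159) = 10·15.7·(0.078408) = 12.3100 kWh/t
Corrected W = EF·W_Bond = 1.02·12.3100 = 12.5562 kWh/t
Mill draw = 12.5562 × 431.0 = 5411.7 kW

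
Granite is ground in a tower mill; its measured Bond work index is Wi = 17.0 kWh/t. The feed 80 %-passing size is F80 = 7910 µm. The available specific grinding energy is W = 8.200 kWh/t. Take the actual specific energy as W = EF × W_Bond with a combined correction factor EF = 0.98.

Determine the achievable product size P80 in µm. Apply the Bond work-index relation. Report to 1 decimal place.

P80 = 273.5 µm

W = 10 Wi / √P80 − 10 Wi / √F80
W_Bond = W / EF = 8.200 / 0.98 = 8.3673 kWh/t
1/√P80 = 1/√F80 + W_Bond/(10·Wi)
  = 8.3673/(10·17.0) + 1/√7910 = 0.049220 + 0.011244 = 0.060463
P80 = (1/0.060463)² = 16.5389² = 273.54 µm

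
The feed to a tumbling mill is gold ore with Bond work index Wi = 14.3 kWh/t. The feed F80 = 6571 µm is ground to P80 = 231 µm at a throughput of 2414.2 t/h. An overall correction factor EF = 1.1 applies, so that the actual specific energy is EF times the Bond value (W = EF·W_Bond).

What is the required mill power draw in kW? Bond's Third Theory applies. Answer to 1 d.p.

W = 10·Wi·[P80^(−½) − F80^(−½)]
W = 10·14.3·(1/√231 − 1/√6571) = 10·14.3·(0.053459) = 7.6446 kWh/t
With EF = 1.1: W = 7.6446·1.1 = 8.4091 kWh/t
P = W·T = 8.4091·2414.2 = 20301.2 kW

P = 20301.2 kW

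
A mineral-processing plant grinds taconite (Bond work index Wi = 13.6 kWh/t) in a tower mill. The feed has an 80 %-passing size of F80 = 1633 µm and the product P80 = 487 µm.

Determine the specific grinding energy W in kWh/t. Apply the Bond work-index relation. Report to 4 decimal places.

W = 10·Wi·[P80^(−½) − F80^(−½)]
1/√487 = 0.045314;  1/√1633 = 0.024746
W = 10·13.6·(0.045314 − 0.024746) = 2.7973 kWh/t

W = 2.7973 kWh/t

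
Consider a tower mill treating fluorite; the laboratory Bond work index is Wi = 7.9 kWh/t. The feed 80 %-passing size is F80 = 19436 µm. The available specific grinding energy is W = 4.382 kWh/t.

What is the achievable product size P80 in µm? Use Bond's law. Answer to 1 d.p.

P80 = 254.8 µm

W_Bond = 10·Wi·(1/√P₈₀ − 1/√F₈₀)
P80^(−½) = W/(10 Wi) + F80^(−½)
  = 4.3820/(10·7.9) + 1/√19436 = 0.055468 + 0.007173 = 0.062641
P80 = (1/0.062641)² = 15.9639² = 254.85 µm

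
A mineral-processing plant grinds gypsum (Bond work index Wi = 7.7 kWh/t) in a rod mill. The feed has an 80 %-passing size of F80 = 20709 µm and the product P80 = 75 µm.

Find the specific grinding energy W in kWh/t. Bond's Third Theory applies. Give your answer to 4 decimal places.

W = 8.3561 kWh/t

Bond: W = 10·Wi·(1/√P80 − 1/√F80)
1/√75 = 0.115470;  1/√20709 = 0.006949
W = 10·7.7·(0.115470 − 0.006949) = 8.3561 kWh/t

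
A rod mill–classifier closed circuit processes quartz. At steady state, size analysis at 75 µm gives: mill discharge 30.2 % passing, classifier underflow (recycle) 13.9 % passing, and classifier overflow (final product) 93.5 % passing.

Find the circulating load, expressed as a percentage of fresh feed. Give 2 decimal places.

CL = 388.34 %

Two-product formula at 75 µm:
d + r·d = r·u + o → r(d−u) = o−d
r = (93.5 − 30.2)/(30.2 − 13.9) = 63.3/16.3 = 3.8834
CL = 100·r = 388.34 %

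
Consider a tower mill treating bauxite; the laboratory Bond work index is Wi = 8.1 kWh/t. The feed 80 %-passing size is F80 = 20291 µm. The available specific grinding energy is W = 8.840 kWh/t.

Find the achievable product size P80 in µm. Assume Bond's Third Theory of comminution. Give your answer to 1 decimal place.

W_Bond = 10·Wi·(1/√P₈₀ − 1/√F₈₀)
1/√P80 = 1/√F80 + W/(10·Wi)
  = 8.8400/(10·8.1) + 1/√20291 = 0.109136 + 0.007020 = 0.116156
P80 = (1/0.116156)² = 8.6091² = 74.12 µm

P80 = 74.1 µm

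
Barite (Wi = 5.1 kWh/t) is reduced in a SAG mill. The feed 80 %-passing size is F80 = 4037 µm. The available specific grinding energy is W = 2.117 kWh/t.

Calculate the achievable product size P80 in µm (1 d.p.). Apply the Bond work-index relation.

W_Bond = 10·Wi·(1/√P₈₀ − 1/√F₈₀)
1/√P80 = 1/√F80 + W/(10·Wi)
  = 2.1170/(10·5.1) + 1/√4037 = 0.041510 + 0.015739 = 0.057249
P80 = (1/0.057249)² = 17.4677² = 305.12 µm

P80 = 305.1 µm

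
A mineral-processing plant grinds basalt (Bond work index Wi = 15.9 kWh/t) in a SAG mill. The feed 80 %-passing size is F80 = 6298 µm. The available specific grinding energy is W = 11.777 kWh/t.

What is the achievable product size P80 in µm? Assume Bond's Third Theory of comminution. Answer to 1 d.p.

W = 10 Wi (1/√P80 − 1/√F80)  [Bond]
⇒ 1/√P80 = W/(10·Wi) + 1/√F80
  = 11.7770/(10·15.9) + 1/√6298 = 0.074069 + 0.012601 = 0.086670
P80 = (1/0.086670)² = 11.5380² = 133.13 µm

P80 = 133.1 µm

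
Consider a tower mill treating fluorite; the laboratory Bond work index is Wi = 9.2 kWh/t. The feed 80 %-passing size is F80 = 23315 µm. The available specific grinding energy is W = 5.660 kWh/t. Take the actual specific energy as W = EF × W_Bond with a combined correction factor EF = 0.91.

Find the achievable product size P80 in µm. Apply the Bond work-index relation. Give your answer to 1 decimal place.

P80 = 181.9 µm

W = 10 Wi / √P80 − 10 Wi / √F80
W_Bond = W / EF = 5.660 / 0.91 = 6.2198 kWh/t
⇒ 1/√P80 = W_Bond/(10·Wi) + 1/√F80
  = 6.2198/(10·9.2) + 1/√23315 = 0.067606 + 0.006549 = 0.074155
P80 = (1/0.074155)² = 13.4852² = 181.85 µm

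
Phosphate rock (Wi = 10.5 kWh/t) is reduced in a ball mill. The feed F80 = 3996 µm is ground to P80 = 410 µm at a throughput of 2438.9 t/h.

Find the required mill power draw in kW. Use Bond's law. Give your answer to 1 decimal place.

P = 8596.0 kW

W_Bond = 10·Wi·(1/√P₈₀ − 1/√F₈₀)
W = 10·10.5·(1/√410 − 1/√3996) = 10·10.5·(0.033567) = 3.5246 kWh/t
P = W·T = 3.5246·2438.9 = 8596.0 kW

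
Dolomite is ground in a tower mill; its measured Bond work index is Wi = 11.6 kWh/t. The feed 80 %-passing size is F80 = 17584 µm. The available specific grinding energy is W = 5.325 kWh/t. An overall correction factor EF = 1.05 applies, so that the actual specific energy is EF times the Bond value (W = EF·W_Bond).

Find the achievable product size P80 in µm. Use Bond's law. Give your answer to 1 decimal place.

P80 = 380.6 µm

Bond:  W = 10 Wi (1/√P − 1/√F)
W_Bond = W / EF = 5.325 / 1.05 = 5.0714 kWh/t
⇒ 1/√P80 = W_Bond/(10 Wi) + 1/√F80
  = 5.0714/(10·11.6) + 1/√17584 = 0.043719 + 0.007541 = 0.051260
P80 = (1/0.051260)² = 19.5082² = 380.57 µm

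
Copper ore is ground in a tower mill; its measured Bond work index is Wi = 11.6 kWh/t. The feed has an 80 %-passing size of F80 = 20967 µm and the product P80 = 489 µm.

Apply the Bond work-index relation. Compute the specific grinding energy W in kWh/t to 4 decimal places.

W = 4.4446 kWh/t

Bond: W = 10·Wi·(1/√P80 − 1/√F80)
1/√489 = 0.045222;  1/√20967 = 0.006906
W = 10·11.6·(0.045222 − 0.006906) = 4.4446 kWh/t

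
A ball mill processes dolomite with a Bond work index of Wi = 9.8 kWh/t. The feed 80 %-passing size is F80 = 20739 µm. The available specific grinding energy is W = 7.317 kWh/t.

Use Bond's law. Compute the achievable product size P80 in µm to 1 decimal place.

W = 10 Wi / √P80 − 10 Wi / √F80
⇒ 1/√P80 = W/(10 Wi) + 1/√F80
  = 7.3170/(10·9.8) + 1/√20739 = 0.074663 + 0.006944 = 0.081607
P80 = (1/0.081607)² = 12.2538² = 150.16 µm

P80 = 150.2 µm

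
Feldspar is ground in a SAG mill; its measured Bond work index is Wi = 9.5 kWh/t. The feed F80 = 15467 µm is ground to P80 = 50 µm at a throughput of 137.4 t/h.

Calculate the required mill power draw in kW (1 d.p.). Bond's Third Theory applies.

P = 1741.0 kW

W_Bond = 10·Wi·(1/√P₈₀ − 1/√F₈₀)
W = 10·9.5·(1/√50 − 1/√15467) = 10·9.5·(0.133381) = 12.6712 kWh/t
Mill draw = 12.6712 × 137.4 = 1741.0 kW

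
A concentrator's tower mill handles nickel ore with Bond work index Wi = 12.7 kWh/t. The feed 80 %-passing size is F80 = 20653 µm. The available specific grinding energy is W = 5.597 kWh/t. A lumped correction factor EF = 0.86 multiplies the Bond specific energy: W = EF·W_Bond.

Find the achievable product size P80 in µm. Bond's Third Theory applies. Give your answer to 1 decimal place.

W = 10·Wi·(P80^(-½) − F80^(-½))
W_Bond = W / EF = 5.597 / 0.86 = 6.5081 kWh/t
1/√P80 = 1/√F80 + W_Bond/(10·Wi)
  = 6.5081/(10·12.7) + 1/√20653 = 0.051245 + 0.006958 = 0.058204
P80 = (1/0.058204)² = 17.1811² = 295.19 µm

P80 = 295.2 µm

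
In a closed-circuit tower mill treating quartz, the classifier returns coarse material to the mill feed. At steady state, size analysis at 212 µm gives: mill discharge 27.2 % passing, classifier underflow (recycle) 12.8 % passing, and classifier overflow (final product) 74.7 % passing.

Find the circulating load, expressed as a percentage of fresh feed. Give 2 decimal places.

Two-product formula at 212 µm:
(1+r)·d = r·u + o ⇒ r = (o−d)/(d−u)
r = (74.7 − 27.2)/(27.2 − 12.8) = 47.5/14.4 = 3.2986
CL = 100·r = 329.86 %

CL = 329.86 %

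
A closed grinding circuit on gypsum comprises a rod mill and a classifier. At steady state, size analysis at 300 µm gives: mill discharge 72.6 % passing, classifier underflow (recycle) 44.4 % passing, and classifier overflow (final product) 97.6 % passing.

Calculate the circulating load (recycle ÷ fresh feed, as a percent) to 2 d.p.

Classifier node, passing 300 µm:
(1+r)·d = r·u + o ⇒ r = (o−d)/(d−u)
r = (97.6 − 72.6)/(72.6 − 44.4) = 25.0/28.2 = 0.8865
CL = 100·r = 88.65 %

CL = 88.65 %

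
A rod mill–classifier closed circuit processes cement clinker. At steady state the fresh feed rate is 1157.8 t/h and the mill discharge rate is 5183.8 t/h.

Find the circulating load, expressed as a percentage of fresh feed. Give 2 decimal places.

CL = 347.73 %

M = F + R at steady state, so:
R = M − F = 5183.8 − 1157.8 = 4026.0 t/h
CL = 100·R/F = 100·4026.0/1157.8 = 347.73 %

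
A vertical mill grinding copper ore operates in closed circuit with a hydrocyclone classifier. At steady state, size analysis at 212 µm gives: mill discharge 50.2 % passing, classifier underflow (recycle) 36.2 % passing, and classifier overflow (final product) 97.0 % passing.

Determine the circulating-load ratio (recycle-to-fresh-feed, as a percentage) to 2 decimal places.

Balance %-passing 212 µm (r = R/F):
(1+r)d = ru + o → r = (o−d)/(d−u)
r = (97.0 − 50.2)/(50.2 − 36.2) = 46.8/14.0 = 3.3429
CL = 100·r = 334.29 %

CL = 334.29 %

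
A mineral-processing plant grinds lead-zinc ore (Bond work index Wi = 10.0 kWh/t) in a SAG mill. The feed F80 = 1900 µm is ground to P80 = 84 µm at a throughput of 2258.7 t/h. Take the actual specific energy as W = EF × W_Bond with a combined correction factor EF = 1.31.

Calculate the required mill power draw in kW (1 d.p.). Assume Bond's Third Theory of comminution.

W_Bond = 10·Wi·(1/√P₈₀ − 1/√F₈₀)
W = 10·10.0·(1/√84 − 1/√1900) = 10·10.0·(0.086167) = 8.6167 kWh/t
W_actual = 1.31 × 8.6167 = 11.2879 kWh/t
Mill draw = 11.2879 × 2258.7 = 25496.0 kW

P = 25496.0 kW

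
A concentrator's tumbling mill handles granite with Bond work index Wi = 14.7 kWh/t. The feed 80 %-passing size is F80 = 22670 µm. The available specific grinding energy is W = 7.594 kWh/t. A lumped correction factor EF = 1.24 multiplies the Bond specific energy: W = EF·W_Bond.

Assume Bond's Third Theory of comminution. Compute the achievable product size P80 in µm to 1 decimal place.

W = 10·Wi·[P80^(−½) − F80^(−½)]
W_Bond = W / EF = 7.594 / 1.24 = 6.1242 kWh/t
⇒ 1/√P80 = W_Bond/(10 Wi) + 1/√F80
  = 6.1242/(10·14.7) + 1/√22670 = 0.041661 + 0.006642 = 0.048303
P80 = (1/0.048303)² = 20.7027² = 428.60 µm

P80 = 428.6 µm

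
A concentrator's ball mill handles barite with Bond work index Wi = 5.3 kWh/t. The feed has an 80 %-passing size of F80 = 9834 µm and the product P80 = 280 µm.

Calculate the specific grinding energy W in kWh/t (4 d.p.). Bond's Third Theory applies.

W = 10·Wi·(P80^(-½) − F80^(-½))
1/√280 = 0.059761;  1/√9834 = 0.010084
W = 10·5.3·(0.059761 − 0.010084) = 2.6329 kWh/t

W = 2.6329 kWh/t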